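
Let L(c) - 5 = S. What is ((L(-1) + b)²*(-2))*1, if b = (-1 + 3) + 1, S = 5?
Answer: -338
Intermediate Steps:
L(c) = 10 (L(c) = 5 + 5 = 10)
b = 3 (b = 2 + 1 = 3)
((L(-1) + b)²*(-2))*1 = ((10 + 3)²*(-2))*1 = (13²*(-2))*1 = (169*(-2))*1 = -338*1 = -338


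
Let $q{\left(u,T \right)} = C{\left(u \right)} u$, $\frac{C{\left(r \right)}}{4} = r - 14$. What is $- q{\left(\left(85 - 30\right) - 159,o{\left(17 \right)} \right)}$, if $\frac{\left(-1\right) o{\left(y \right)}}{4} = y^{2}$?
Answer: $-49088$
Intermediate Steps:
$C{\left(r \right)} = -56 + 4 r$ ($C{\left(r \right)} = 4 \left(r - 14\right) = 4 \left(-14 + r\right) = -56 + 4 r$)
$o{\left(y \right)} = - 4 y^{2}$
$q{\left(u,T \right)} = u \left(-56 + 4 u\right)$ ($q{\left(u,T \right)} = \left(-56 + 4 u\right) u = u \left(-56 + 4 u\right)$)
$- q{\left(\left(85 - 30\right) - 159,o{\left(17 \right)} \right)} = - 4 \left(\left(85 - 30\right) - 159\right) \left(-14 + \left(\left(85 - 30\right) - 159\right)\right) = - 4 \left(55 - 159\right) \left(-14 + \left(55 - 159\right)\right) = - 4 \left(-104\right) \left(-14 - 104\right) = - 4 \left(-104\right) \left(-118\right) = \left(-1\right) 49088 = -49088$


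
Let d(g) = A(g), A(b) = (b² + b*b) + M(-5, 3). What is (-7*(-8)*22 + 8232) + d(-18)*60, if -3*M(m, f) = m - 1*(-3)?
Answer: 48384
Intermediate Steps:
M(m, f) = -1 - m/3 (M(m, f) = -(m - 1*(-3))/3 = -(m + 3)/3 = -(3 + m)/3 = -1 - m/3)
A(b) = ⅔ + 2*b² (A(b) = (b² + b*b) + (-1 - ⅓*(-5)) = (b² + b²) + (-1 + 5/3) = 2*b² + ⅔ = ⅔ + 2*b²)
d(g) = ⅔ + 2*g²
(-7*(-8)*22 + 8232) + d(-18)*60 = (-7*(-8)*22 + 8232) + (⅔ + 2*(-18)²)*60 = (56*22 + 8232) + (⅔ + 2*324)*60 = (1232 + 8232) + (⅔ + 648)*60 = 9464 + (1946/3)*60 = 9464 + 38920 = 48384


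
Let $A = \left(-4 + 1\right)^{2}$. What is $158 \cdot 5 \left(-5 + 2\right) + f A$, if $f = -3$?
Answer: $-2397$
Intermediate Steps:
$A = 9$ ($A = \left(-3\right)^{2} = 9$)
$158 \cdot 5 \left(-5 + 2\right) + f A = 158 \cdot 5 \left(-5 + 2\right) - 27 = 158 \cdot 5 \left(-3\right) - 27 = 158 \left(-15\right) - 27 = -2370 - 27 = -2397$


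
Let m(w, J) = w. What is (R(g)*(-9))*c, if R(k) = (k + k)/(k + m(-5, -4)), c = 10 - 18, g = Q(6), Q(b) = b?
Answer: 864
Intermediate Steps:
g = 6
c = -8
R(k) = 2*k/(-5 + k) (R(k) = (k + k)/(k - 5) = (2*k)/(-5 + k) = 2*k/(-5 + k))
(R(g)*(-9))*c = ((2*6/(-5 + 6))*(-9))*(-8) = ((2*6/1)*(-9))*(-8) = ((2*6*1)*(-9))*(-8) = (12*(-9))*(-8) = -108*(-8) = 864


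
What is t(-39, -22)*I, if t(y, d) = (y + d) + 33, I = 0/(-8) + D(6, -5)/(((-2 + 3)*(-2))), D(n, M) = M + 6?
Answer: 14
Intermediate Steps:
D(n, M) = 6 + M
I = -½ (I = 0/(-8) + (6 - 5)/(((-2 + 3)*(-2))) = 0*(-⅛) + 1/(1*(-2)) = 0 + 1/(-2) = 0 + 1*(-½) = 0 - ½ = -½ ≈ -0.50000)
t(y, d) = 33 + d + y (t(y, d) = (d + y) + 33 = 33 + d + y)
t(-39, -22)*I = (33 - 22 - 39)*(-½) = -28*(-½) = 14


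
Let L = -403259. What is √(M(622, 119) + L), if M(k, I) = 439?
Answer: 2*I*√100705 ≈ 634.68*I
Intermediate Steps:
√(M(622, 119) + L) = √(439 - 403259) = √(-402820) = 2*I*√100705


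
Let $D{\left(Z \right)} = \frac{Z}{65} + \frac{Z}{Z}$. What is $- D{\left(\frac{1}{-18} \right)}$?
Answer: $- \frac{1169}{1170} \approx -0.99915$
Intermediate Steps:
$D{\left(Z \right)} = 1 + \frac{Z}{65}$ ($D{\left(Z \right)} = Z \frac{1}{65} + 1 = \frac{Z}{65} + 1 = 1 + \frac{Z}{65}$)
$- D{\left(\frac{1}{-18} \right)} = - (1 + \frac{1}{65 \left(-18\right)}) = - (1 + \frac{1}{65} \left(- \frac{1}{18}\right)) = - (1 - \frac{1}{1170}) = \left(-1\right) \frac{1169}{1170} = - \frac{1169}{1170}$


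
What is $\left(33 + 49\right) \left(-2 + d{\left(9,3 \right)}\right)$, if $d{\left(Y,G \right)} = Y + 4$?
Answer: $902$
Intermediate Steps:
$d{\left(Y,G \right)} = 4 + Y$
$\left(33 + 49\right) \left(-2 + d{\left(9,3 \right)}\right) = \left(33 + 49\right) \left(-2 + \left(4 + 9\right)\right) = 82 \left(-2 + 13\right) = 82 \cdot 11 = 902$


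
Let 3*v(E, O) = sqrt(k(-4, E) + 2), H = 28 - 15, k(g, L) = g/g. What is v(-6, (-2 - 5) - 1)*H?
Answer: 13*sqrt(3)/3 ≈ 7.5056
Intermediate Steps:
k(g, L) = 1
H = 13
v(E, O) = sqrt(3)/3 (v(E, O) = sqrt(1 + 2)/3 = sqrt(3)/3)
v(-6, (-2 - 5) - 1)*H = (sqrt(3)/3)*13 = 13*sqrt(3)/3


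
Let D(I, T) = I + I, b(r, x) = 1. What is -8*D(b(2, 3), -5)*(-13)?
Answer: 208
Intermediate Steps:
D(I, T) = 2*I
-8*D(b(2, 3), -5)*(-13) = -16*(-13) = 208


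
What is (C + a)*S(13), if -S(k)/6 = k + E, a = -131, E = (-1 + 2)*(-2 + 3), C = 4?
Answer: 10668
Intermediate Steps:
E = 1 (E = 1*1 = 1)
S(k) = -6 - 6*k (S(k) = -6*(k + 1) = -6*(1 + k) = -6 - 6*k)
(C + a)*S(13) = (4 - 131)*(-6 - 6*13) = -127*(-6 - 78) = -127*(-84) = 10668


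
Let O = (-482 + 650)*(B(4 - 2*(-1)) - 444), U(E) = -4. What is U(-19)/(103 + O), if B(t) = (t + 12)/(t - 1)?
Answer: 20/369421 ≈ 5.4139e-5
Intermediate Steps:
B(t) = (12 + t)/(-1 + t)
O = -369936/5 (O = (-482 + 650)*((12 + (4 - 2*(-1)))/(-1 + (4 - 2*(-1))) - 444) = 168*((12 + (4 + 2))/(-1 + (4 + 2)) - 444) = 168*((12 + 6)/(-1 + 6) - 444) = 168*(18/5 - 444) = 168*(-2202/5) = -369936/5 ≈ -73987.)
U(-19)/(103 + O) = -4/(103 - 369936/5) = -4/(-369421/5) = -4*(-5/369421) = 20/369421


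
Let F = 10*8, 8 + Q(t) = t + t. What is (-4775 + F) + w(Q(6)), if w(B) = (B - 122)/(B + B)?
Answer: -18839/4 ≈ -4709.8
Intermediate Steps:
Q(t) = -8 + 2*t (Q(t) = -8 + (t + t) = -8 + 2*t)
F = 80
w(B) = (-122 + B)/(2*B) (w(B) = (-122 + B)/((2*B)) = (-122 + B)*(1/(2*B)) = (-122 + B)/(2*B))
(-4775 + F) + w(Q(6)) = (-4775 + 80) + (-122 + (-8 + 2*6))/(2*(-8 + 2*6)) = -4695 + (-122 + (-8 + 12))/(2*(-8 + 12)) = -4695 + (1/2)*(-122 + 4)/4 = -4695 + (1/2)*(1/4)*(-118) = -4695 - 59/4 = -18839/4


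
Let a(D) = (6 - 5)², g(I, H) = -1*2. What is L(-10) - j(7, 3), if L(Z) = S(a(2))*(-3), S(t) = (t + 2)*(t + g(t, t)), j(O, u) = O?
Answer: 2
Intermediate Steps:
g(I, H) = -2
a(D) = 1 (a(D) = 1² = 1)
S(t) = (-2 + t)*(2 + t) (S(t) = (t + 2)*(t - 2) = (2 + t)*(-2 + t) = (-2 + t)*(2 + t))
L(Z) = 9 (L(Z) = (-4 + 1²)*(-3) = (-4 + 1)*(-3) = -3*(-3) = 9)
L(-10) - j(7, 3) = 9 - 1*7 = 9 - 7 = 2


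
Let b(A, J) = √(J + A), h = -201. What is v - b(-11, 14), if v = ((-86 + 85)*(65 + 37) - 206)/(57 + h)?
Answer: 77/36 - √3 ≈ 0.40684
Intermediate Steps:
b(A, J) = √(A + J)
v = 77/36 (v = ((-86 + 85)*(65 + 37) - 206)/(57 - 201) = (-1*102 - 206)/(-144) = (-102 - 206)*(-1/144) = -308*(-1/144) = 77/36 ≈ 2.1389)
v - b(-11, 14) = 77/36 - √(-11 + 14) = 77/36 - √3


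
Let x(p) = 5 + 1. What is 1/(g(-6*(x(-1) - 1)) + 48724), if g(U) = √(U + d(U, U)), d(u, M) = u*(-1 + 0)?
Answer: 1/48724 ≈ 2.0524e-5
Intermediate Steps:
x(p) = 6
d(u, M) = -u (d(u, M) = u*(-1) = -u)
g(U) = 0 (g(U) = √(U - U) = √0 = 0)
1/(g(-6*(x(-1) - 1)) + 48724) = 1/(0 + 48724) = 1/48724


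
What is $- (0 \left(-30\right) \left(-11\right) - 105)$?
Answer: $105$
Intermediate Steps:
$- (0 \left(-30\right) \left(-11\right) - 105) = - (0 \left(-11\right) - 105) = - (0 - 105) = \left(-1\right) \left(-105\right) = 105$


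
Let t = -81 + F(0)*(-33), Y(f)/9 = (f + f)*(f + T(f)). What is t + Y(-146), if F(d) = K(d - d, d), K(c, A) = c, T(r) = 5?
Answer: 370467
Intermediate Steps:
F(d) = 0 (F(d) = d - d = 0)
Y(f) = 18*f*(5 + f) (Y(f) = 9*((f + f)*(f + 5)) = 9*((2*f)*(5 + f)) = 9*(2*f*(5 + f)) = 18*f*(5 + f))
t = -81 (t = -81 + 0*(-33) = -81 + 0 = -81)
t + Y(-146) = -81 + 18*(-146)*(5 - 146) = -81 + 18*(-146)*(-141) = -81 + 370548 = 370467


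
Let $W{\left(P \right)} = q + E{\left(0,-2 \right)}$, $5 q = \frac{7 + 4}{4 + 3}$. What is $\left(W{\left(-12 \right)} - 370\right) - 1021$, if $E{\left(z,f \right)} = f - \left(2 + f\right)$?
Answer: $- \frac{48744}{35} \approx -1392.7$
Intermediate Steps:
$E{\left(z,f \right)} = -2$
$q = \frac{11}{35}$ ($q = \frac{\left(7 + 4\right) \frac{1}{4 + 3}}{5} = \frac{11 \cdot \frac{1}{7}}{5} = \frac{1}{5} \cdot \frac{11}{7} = \frac{11}{35} \approx 0.31429$)
$W{\left(P \right)} = - \frac{59}{35}$ ($W{\left(P \right)} = \frac{11}{35} - 2 = - \frac{59}{35}$)
$\left(W{\left(-12 \right)} - 370\right) - 1021 = \left(- \frac{59}{35} - 370\right) - 1021 = - \frac{13009}{35} - 1021 = - \frac{48744}{35}$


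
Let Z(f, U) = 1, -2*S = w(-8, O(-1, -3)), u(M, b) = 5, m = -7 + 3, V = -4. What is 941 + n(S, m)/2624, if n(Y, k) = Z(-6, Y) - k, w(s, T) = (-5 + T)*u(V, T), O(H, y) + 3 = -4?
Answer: 2469189/2624 ≈ 941.00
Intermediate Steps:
O(H, y) = -7 (O(H, y) = -3 - 4 = -7)
m = -4
w(s, T) = -25 + 5*T (w(s, T) = (-5 + T)*5 = -25 + 5*T)
S = 30 (S = -(-25 + 5*(-7))/2 = -(-25 - 35)/2 = -½*(-60) = 30)
n(Y, k) = 1 - k
941 + n(S, m)/2624 = 941 + (1 - 1*(-4))/2624 = 941 + (1 + 4)*(1/2624) = 941 + 5*(1/2624) = 941 + 5/2624 = 2469189/2624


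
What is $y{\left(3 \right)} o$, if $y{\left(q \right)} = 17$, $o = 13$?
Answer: $221$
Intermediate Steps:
$y{\left(3 \right)} o = 17 \cdot 13 = 221$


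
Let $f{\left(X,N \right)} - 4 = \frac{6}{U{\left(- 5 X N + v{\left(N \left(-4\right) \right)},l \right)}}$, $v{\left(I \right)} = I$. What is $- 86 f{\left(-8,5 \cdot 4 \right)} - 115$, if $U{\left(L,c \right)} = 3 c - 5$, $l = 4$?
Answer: $- \frac{3729}{7} \approx -532.71$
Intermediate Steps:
$U{\left(L,c \right)} = -5 + 3 c$
$f{\left(X,N \right)} = \frac{34}{7}$ ($f{\left(X,N \right)} = 4 + \frac{6}{-5 + 3 \cdot 4} = 4 + \frac{6}{-5 + 12} = 4 + \frac{6}{7} = \frac{34}{7}$)
$- 86 f{\left(-8,5 \cdot 4 \right)} - 115 = \left(-86\right) \frac{34}{7} - 115 = - \frac{2924}{7} - 115 = - \frac{3729}{7}$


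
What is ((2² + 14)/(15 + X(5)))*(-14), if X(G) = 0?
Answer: -84/5 ≈ -16.800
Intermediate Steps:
((2² + 14)/(15 + X(5)))*(-14) = ((2² + 14)/(15 + 0))*(-14) = ((4 + 14)/15)*(-14) = (18*(1/15))*(-14) = (6/5)*(-14) = -84/5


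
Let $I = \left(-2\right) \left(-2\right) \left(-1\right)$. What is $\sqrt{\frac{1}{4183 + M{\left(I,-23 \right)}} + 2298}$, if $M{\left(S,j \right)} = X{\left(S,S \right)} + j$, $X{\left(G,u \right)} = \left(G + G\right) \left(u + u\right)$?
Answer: $\frac{7 \sqrt{13074402}}{528} \approx 47.937$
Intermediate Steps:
$X{\left(G,u \right)} = 4 G u$ ($X{\left(G,u \right)} = 2 G 2 u = 4 G u$)
$I = -4$ ($I = 4 \left(-1\right) = -4$)
$M{\left(S,j \right)} = j + 4 S^{2}$ ($M{\left(S,j \right)} = 4 S S + j = 4 S^{2} + j = j + 4 S^{2}$)
$\sqrt{\frac{1}{4183 + M{\left(I,-23 \right)}} + 2298} = \sqrt{\frac{1}{4183 - \left(23 - 4 \left(-4\right)^{2}\right)} + 2298} = \sqrt{\frac{1}{4183 + \left(-23 + 4 \cdot 16\right)} + 2298} = \sqrt{\frac{1}{4183 + \left(-23 + 64\right)} + 2298} = \sqrt{\frac{1}{4183 + 41} + 2298} = \sqrt{\frac{1}{4224} + 2298} = \sqrt{\frac{9706753}{4224}} = \frac{7 \sqrt{13074402}}{528}$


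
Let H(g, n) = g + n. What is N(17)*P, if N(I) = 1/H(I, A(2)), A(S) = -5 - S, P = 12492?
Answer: 6246/5 ≈ 1249.2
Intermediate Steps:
N(I) = 1/(-7 + I) (N(I) = 1/(I + (-5 - 1*2)) = 1/(I + (-5 - 2)) = 1/(I - 7) = 1/(-7 + I))
N(17)*P = 12492/(-7 + 17) = 12492/10 = (⅒)*12492 = 6246/5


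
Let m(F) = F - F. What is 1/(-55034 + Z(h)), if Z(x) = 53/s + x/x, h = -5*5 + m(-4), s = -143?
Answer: -143/7869772 ≈ -1.8171e-5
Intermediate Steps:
m(F) = 0
h = -25 (h = -5*5 + 0 = -25 + 0 = -25)
Z(x) = 90/143 (Z(x) = 53/(-143) + x/x = 53*(-1/143) + 1 = -53/143 + 1 = 90/143)
1/(-55034 + Z(h)) = 1/(-55034 + 90/143) = 1/(-7869772/143) = -143/7869772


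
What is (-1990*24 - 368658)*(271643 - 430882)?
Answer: 66309985902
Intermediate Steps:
(-1990*24 - 368658)*(271643 - 430882) = (-47760 - 368658)*(-159239) = -416418*(-159239) = 66309985902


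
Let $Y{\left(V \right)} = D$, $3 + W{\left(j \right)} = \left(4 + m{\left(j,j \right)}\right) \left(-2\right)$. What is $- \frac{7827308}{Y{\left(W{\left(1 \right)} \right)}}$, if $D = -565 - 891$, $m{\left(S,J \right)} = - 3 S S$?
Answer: $\frac{1956827}{364} \approx 5375.9$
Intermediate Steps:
$m{\left(S,J \right)} = - 3 S^{2}$
$W{\left(j \right)} = -11 + 6 j^{2}$ ($W{\left(j \right)} = -3 + \left(4 - 3 j^{2}\right) \left(-2\right) = -3 + \left(-8 + 6 j^{2}\right) = -11 + 6 j^{2}$)
$D = -1456$ ($D = -565 - 891 = -1456$)
$Y{\left(V \right)} = -1456$
$- \frac{7827308}{Y{\left(W{\left(1 \right)} \right)}} = - \frac{7827308}{-1456} = \left(-7827308\right) \left(- \frac{1}{1456}\right) = \frac{1956827}{364}$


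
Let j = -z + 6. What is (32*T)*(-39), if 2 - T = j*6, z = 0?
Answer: 42432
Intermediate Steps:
j = 6 (j = -1*0 + 6 = 0 + 6 = 6)
T = -34 (T = 2 - 6*6 = 2 - 1*36 = 2 - 36 = -34)
(32*T)*(-39) = (32*(-34))*(-39) = -1088*(-39) = 42432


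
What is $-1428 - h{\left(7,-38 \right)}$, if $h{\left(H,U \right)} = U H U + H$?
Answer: $-11543$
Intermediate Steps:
$h{\left(H,U \right)} = H + H U^{2}$ ($h{\left(H,U \right)} = H U U + H = H U^{2} + H = H + H U^{2}$)
$-1428 - h{\left(7,-38 \right)} = -1428 - 7 \left(1 + \left(-38\right)^{2}\right) = -1428 - 7 \left(1 + 1444\right) = -1428 - 7 \cdot 1445 = -1428 - 10115 = -11543$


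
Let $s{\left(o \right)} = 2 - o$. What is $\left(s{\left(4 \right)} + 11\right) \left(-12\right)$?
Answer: $-108$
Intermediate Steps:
$\left(s{\left(4 \right)} + 11\right) \left(-12\right) = \left(\left(2 - 4\right) + 11\right) \left(-12\right) = \left(-2 + 11\right) \left(-12\right) = 9 \left(-12\right) = -108$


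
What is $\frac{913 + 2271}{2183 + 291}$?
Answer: $\frac{1592}{1237} \approx 1.287$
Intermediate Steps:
$\frac{913 + 2271}{2183 + 291} = \frac{3184}{2474} = 3184 \cdot \frac{1}{2474} = \frac{1592}{1237}$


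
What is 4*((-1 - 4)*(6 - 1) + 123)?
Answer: 392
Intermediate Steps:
4*((-1 - 4)*(6 - 1) + 123) = 4*(-5*5 + 123) = 4*(-25 + 123) = 4*98 = 392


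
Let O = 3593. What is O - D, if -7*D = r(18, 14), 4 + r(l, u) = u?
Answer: 25161/7 ≈ 3594.4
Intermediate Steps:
r(l, u) = -4 + u
D = -10/7 (D = -(-4 + 14)/7 = -⅐*10 = -10/7 ≈ -1.4286)
O - D = 3593 - 1*(-10/7) = 3593 + 10/7 = 25161/7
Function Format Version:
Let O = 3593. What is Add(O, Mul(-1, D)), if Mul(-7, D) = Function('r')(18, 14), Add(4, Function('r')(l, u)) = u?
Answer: Rational(25161, 7) ≈ 3594.4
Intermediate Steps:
Function('r')(l, u) = Add(-4, u)
D = Rational(-10, 7) (D = Mul(Rational(-1, 7), Add(-4, 14)) = Mul(Rational(-1, 7), 10) = Rational(-10, 7) ≈ -1.4286)
Add(O, Mul(-1, D)) = Add(3593, Mul(-1, Rational(-10, 7))) = Add(3593, Rational(10, 7)) = Rational(25161, 7)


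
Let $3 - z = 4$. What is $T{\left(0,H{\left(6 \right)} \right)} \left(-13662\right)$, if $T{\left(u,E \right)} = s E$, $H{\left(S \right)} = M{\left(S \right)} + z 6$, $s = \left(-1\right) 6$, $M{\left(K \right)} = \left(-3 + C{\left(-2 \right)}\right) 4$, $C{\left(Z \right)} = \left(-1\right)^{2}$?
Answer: $-1147608$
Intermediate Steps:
$z = -1$ ($z = 3 - 4 = -1$)
$C{\left(Z \right)} = 1$
$M{\left(K \right)} = -8$ ($M{\left(K \right)} = \left(-3 + 1\right) 4 = \left(-2\right) 4 = -8$)
$s = -6$
$H{\left(S \right)} = -14$ ($H{\left(S \right)} = -8 - 6 = -14$)
$T{\left(u,E \right)} = - 6 E$
$T{\left(0,H{\left(6 \right)} \right)} \left(-13662\right) = \left(-6\right) \left(-14\right) \left(-13662\right) = 84 \left(-13662\right) = -1147608$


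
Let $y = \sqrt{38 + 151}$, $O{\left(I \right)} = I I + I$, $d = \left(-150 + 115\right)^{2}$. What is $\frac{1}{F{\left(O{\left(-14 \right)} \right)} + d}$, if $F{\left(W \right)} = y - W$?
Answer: $\frac{149}{155380} - \frac{3 \sqrt{21}}{1087660} \approx 0.0009463$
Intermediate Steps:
$d = 1225$ ($d = \left(-35\right)^{2} = 1225$)
$O{\left(I \right)} = I + I^{2}$ ($O{\left(I \right)} = I^{2} + I = I + I^{2}$)
$y = 3 \sqrt{21}$ ($y = \sqrt{189} = 3 \sqrt{21} \approx 13.748$)
$F{\left(W \right)} = - W + 3 \sqrt{21}$ ($F{\left(W \right)} = 3 \sqrt{21} - W = - W + 3 \sqrt{21}$)
$\frac{1}{F{\left(O{\left(-14 \right)} \right)} + d} = \frac{1}{\left(- \left(-14\right) \left(1 - 14\right) + 3 \sqrt{21}\right) + 1225} = \frac{1}{\left(- \left(-14\right) \left(-13\right) + 3 \sqrt{21}\right) + 1225} = \frac{1}{\left(\left(-1\right) 182 + 3 \sqrt{21}\right) + 1225} = \frac{1}{\left(-182 + 3 \sqrt{21}\right) + 1225} = \frac{1}{1043 + 3 \sqrt{21}}$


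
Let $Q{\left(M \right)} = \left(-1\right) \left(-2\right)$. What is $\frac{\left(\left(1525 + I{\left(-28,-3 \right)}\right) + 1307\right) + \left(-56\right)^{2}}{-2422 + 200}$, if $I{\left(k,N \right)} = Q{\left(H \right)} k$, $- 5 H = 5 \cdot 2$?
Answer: $- \frac{2956}{1111} \approx -2.6607$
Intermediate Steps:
$H = -2$ ($H = - \frac{5 \cdot 2}{5} = \left(- \frac{1}{5}\right) 10 = -2$)
$Q{\left(M \right)} = 2$
$I{\left(k,N \right)} = 2 k$
$\frac{\left(\left(1525 + I{\left(-28,-3 \right)}\right) + 1307\right) + \left(-56\right)^{2}}{-2422 + 200} = \frac{\left(\left(1525 + 2 \left(-28\right)\right) + 1307\right) + \left(-56\right)^{2}}{-2422 + 200} = \frac{\left(\left(1525 - 56\right) + 1307\right) + 3136}{-2222} = \left(\left(1469 + 1307\right) + 3136\right) \left(- \frac{1}{2222}\right) = \left(2776 + 3136\right) \left(- \frac{1}{2222}\right) = 5912 \left(- \frac{1}{2222}\right) = - \frac{2956}{1111}$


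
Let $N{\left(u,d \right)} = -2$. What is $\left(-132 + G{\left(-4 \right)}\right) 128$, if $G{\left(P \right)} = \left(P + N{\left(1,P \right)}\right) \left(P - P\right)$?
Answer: $-16896$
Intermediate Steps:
$G{\left(P \right)} = 0$ ($G{\left(P \right)} = \left(P - 2\right) \left(P - P\right) = \left(-2 + P\right) 0 = 0$)
$\left(-132 + G{\left(-4 \right)}\right) 128 = \left(-132 + 0\right) 128 = \left(-132\right) 128 = -16896$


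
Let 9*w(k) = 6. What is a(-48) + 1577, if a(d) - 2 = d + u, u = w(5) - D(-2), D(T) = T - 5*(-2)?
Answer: 4571/3 ≈ 1523.7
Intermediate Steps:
D(T) = 10 + T (D(T) = T + 10 = 10 + T)
w(k) = ⅔ (w(k) = (⅑)*6 = ⅔)
u = -22/3 (u = ⅔ - (10 - 2) = ⅔ - 1*8 = ⅔ - 8 = -22/3 ≈ -7.3333)
a(d) = -16/3 + d (a(d) = 2 + (d - 22/3) = 2 + (-22/3 + d) = -16/3 + d)
a(-48) + 1577 = (-16/3 - 48) + 1577 = -160/3 + 1577 = 4571/3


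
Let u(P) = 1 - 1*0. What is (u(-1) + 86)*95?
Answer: 8265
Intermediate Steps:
u(P) = 1 (u(P) = 1 + 0 = 1)
(u(-1) + 86)*95 = (1 + 86)*95 = 87*95 = 8265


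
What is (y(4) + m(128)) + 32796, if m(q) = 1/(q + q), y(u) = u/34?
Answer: 142728721/4352 ≈ 32796.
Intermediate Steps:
y(u) = u/34 (y(u) = u*(1/34) = u/34)
m(q) = 1/(2*q)
(y(4) + m(128)) + 32796 = ((1/34)*4 + (½)/128) + 32796 = (2/17 + (½)*(1/128)) + 32796 = (2/17 + 1/256) + 32796 = 529/4352 + 32796 = 142728721/4352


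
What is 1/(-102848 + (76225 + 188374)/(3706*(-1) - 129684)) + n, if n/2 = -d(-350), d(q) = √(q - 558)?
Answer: -133390/13719159319 - 4*I*√227 ≈ -9.7229e-6 - 60.266*I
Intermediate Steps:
d(q) = √(-558 + q)
n = -4*I*√227 (n = 2*(-√(-558 - 350)) = 2*(-√(-908)) = 2*(-2*I*√227) = -4*I*√227 ≈ -60.266*I)
1/(-102848 + (76225 + 188374)/(3706*(-1) - 129684)) + n = 1/(-102848 + (76225 + 188374)/(3706*(-1) - 129684)) - 4*I*√227 = 1/(-102848 + 264599/(-3706 - 129684)) - 4*I*√227 = 1/(-102848 + 264599/(-133390)) - 4*I*√227 = 1/(-102848 + 264599*(-1/133390)) - 4*I*√227 = 1/(-102848 - 264599/133390) - 4*I*√227 = 1/(-13719159319/133390) - 4*I*√227 = -133390/13719159319 - 4*I*√227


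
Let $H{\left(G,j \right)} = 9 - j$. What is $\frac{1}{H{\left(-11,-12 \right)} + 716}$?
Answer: $\frac{1}{737} \approx 0.0013569$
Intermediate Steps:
$\frac{1}{H{\left(-11,-12 \right)} + 716} = \frac{1}{\left(9 - -12\right) + 716} = \frac{1}{\left(9 + 12\right) + 716} = \frac{1}{21 + 716} = \frac{1}{737}$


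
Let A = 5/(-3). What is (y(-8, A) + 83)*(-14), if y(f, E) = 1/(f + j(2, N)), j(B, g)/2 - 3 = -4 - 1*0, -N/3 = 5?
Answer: -5803/5 ≈ -1160.6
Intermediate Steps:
N = -15 (N = -3*5 = -15)
j(B, g) = -2 (j(B, g) = 6 + 2*(-4 - 1*0) = 6 + 2*(-4 + 0) = 6 + 2*(-4) = 6 - 8 = -2)
A = -5/3 (A = 5*(-⅓) = -5/3 ≈ -1.6667)
y(f, E) = 1/(-2 + f) (y(f, E) = 1/(f - 2) = 1/(-2 + f))
(y(-8, A) + 83)*(-14) = (1/(-2 - 8) + 83)*(-14) = (1/(-10) + 83)*(-14) = (-⅒ + 83)*(-14) = (829/10)*(-14) = -5803/5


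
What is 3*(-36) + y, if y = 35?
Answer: -73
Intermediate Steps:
3*(-36) + y = 3*(-36) + 35 = -108 + 35 = -73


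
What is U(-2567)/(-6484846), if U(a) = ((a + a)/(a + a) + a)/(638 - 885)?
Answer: -1283/800878481 ≈ -1.6020e-6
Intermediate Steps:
U(a) = -1/247 - a/247 (U(a) = ((2*a)/((2*a)) + a)/(-247) = ((2*a)*(1/(2*a)) + a)*(-1/247) = (1 + a)*(-1/247) = -1/247 - a/247)
U(-2567)/(-6484846) = (-1/247 - 1/247*(-2567))/(-6484846) = (-1/247 + 2567/247)*(-1/6484846) = (2566/247)*(-1/6484846) = -1283/800878481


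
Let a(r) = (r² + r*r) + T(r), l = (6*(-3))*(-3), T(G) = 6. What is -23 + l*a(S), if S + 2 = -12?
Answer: 21469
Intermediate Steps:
S = -14 (S = -2 - 12 = -14)
l = 54 (l = -18*(-3) = 54)
a(r) = 6 + 2*r² (a(r) = (r² + r*r) + 6 = (r² + r²) + 6 = 2*r² + 6 = 6 + 2*r²)
-23 + l*a(S) = -23 + 54*(6 + 2*(-14)²) = -23 + 54*(6 + 2*196) = -23 + 54*(6 + 392) = -23 + 54*398 = -23 + 21492 = 21469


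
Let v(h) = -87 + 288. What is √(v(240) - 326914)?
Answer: I*√326713 ≈ 571.59*I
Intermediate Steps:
v(h) = 201
√(v(240) - 326914) = √(201 - 326914) = √(-326713) = I*√326713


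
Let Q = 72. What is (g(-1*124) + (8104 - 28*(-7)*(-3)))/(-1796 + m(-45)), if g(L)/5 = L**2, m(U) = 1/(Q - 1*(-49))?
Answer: -10211916/217315 ≈ -46.991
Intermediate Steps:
m(U) = 1/121 (m(U) = 1/(72 - 1*(-49)) = 1/(72 + 49) = 1/121)
g(L) = 5*L**2
(g(-1*124) + (8104 - 28*(-7)*(-3)))/(-1796 + m(-45)) = (5*(-1*124)**2 + (8104 - 28*(-7)*(-3)))/(-1796 + 1/121) = (5*(-124)**2 + (8104 + 196*(-3)))/(-217315/121) = (5*15376 + (8104 - 588))*(-121/217315) = (76880 + 7516)*(-121/217315) = 84396*(-121/217315) = -10211916/217315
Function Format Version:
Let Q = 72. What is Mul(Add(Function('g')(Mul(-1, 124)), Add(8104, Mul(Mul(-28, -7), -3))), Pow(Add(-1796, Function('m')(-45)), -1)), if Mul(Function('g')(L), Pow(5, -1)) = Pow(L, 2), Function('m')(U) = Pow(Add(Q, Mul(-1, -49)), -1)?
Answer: Rational(-10211916, 217315) ≈ -46.991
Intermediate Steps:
Function('m')(U) = Rational(1, 121) (Function('m')(U) = Pow(Add(72, Mul(-1, -49)), -1) = Pow(Add(72, 49), -1) = Pow(121, -1) = Rational(1, 121))
Function('g')(L) = Mul(5, Pow(L, 2))
Mul(Add(Function('g')(Mul(-1, 124)), Add(8104, Mul(Mul(-28, -7), -3))), Pow(Add(-1796, Function('m')(-45)), -1)) = Mul(Add(Mul(5, Pow(Mul(-1, 124), 2)), Add(8104, Mul(Mul(-28, -7), -3))), Pow(Add(-1796, Rational(1, 121)), -1)) = Mul(Add(Mul(5, Pow(-124, 2)), Add(8104, Mul(196, -3))), Pow(Rational(-217315, 121), -1)) = Mul(Add(Mul(5, 15376), Add(8104, -588)), Rational(-121, 217315)) = Mul(Add(76880, 7516), Rational(-121, 217315)) = Mul(84396, Rational(-121, 217315)) = Rational(-10211916, 217315)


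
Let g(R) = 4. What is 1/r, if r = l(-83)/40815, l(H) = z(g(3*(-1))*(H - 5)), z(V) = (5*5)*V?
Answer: -8163/1760 ≈ -4.6381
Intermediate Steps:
z(V) = 25*V
l(H) = -500 + 100*H (l(H) = 25*(4*(H - 5)) = 25*(4*(-5 + H)) = 25*(-20 + 4*H) = -500 + 100*H)
r = -1760/8163 (r = (-500 + 100*(-83))/40815 = (-500 - 8300)*(1/40815) = -8800*1/40815 = -1760/8163 ≈ -0.21561)
1/r = 1/(-1760/8163) = -8163/1760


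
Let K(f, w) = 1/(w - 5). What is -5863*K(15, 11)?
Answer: -5863/6 ≈ -977.17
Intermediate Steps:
K(f, w) = 1/(-5 + w)
-5863*K(15, 11) = -5863/(-5 + 11) = -5863/6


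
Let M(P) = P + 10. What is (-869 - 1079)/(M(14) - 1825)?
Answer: 1948/1801 ≈ 1.0816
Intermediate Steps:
M(P) = 10 + P
(-869 - 1079)/(M(14) - 1825) = (-869 - 1079)/((10 + 14) - 1825) = -1948/(24 - 1825) = -1948/(-1801) = -1948*(-1/1801) = 1948/1801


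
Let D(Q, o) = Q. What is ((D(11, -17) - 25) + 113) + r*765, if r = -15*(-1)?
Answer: 11574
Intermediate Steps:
r = 15
((D(11, -17) - 25) + 113) + r*765 = ((11 - 25) + 113) + 15*765 = (-14 + 113) + 11475 = 99 + 11475 = 11574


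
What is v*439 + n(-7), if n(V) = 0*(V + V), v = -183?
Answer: -80337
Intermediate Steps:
n(V) = 0 (n(V) = 0*(2*V) = 0)
v*439 + n(-7) = -183*439 + 0 = -80337 + 0 = -80337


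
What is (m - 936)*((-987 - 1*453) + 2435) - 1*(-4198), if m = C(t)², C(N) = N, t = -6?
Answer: -891302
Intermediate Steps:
m = 36 (m = (-6)² = 36)
(m - 936)*((-987 - 1*453) + 2435) - 1*(-4198) = (36 - 936)*((-987 - 1*453) + 2435) - 1*(-4198) = -900*((-987 - 453) + 2435) + 4198 = -900*(-1440 + 2435) + 4198 = -900*995 + 4198 = -895500 + 4198 = -891302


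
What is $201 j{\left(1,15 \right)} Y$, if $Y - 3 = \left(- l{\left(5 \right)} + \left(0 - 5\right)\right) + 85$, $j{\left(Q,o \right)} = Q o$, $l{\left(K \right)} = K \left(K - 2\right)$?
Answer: $205020$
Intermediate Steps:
$l{\left(K \right)} = K \left(-2 + K\right)$
$Y = 68$ ($Y = 3 + \left(\left(- 5 \left(-2 + 5\right) + \left(0 - 5\right)\right) + 85\right) = 3 + \left(\left(- 5 \cdot 3 + \left(0 - 5\right)\right) + 85\right) = 3 + \left(\left(\left(-1\right) 15 - 5\right) + 85\right) = 3 + \left(\left(-15 - 5\right) + 85\right) = 3 + \left(-20 + 85\right) = 3 + 65 = 68$)
$201 j{\left(1,15 \right)} Y = 201 \cdot 1 \cdot 15 \cdot 68 = 201 \cdot 15 \cdot 68 = 3015 \cdot 68 = 205020$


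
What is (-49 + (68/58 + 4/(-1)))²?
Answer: 2259009/841 ≈ 2686.1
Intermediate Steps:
(-49 + (68/58 + 4/(-1)))² = (-49 + (68*(1/58) + 4*(-1)))² = (-49 + (34/29 - 4))² = (-49 - 82/29)² = (-1503/29)² = 2259009/841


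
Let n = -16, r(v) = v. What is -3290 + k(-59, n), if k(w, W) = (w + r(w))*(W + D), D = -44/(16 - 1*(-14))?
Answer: -18434/15 ≈ -1228.9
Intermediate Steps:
D = -22/15 (D = -44/(16 + 14) = -44/30 = -44*1/30 = -22/15 ≈ -1.4667)
k(w, W) = 2*w*(-22/15 + W) (k(w, W) = (w + w)*(W - 22/15) = (2*w)*(-22/15 + W) = 2*w*(-22/15 + W))
-3290 + k(-59, n) = -3290 + (2/15)*(-59)*(-22 + 15*(-16)) = -3290 + (2/15)*(-59)*(-22 - 240) = -3290 + (2/15)*(-59)*(-262) = -3290 + 30916/15 = -18434/15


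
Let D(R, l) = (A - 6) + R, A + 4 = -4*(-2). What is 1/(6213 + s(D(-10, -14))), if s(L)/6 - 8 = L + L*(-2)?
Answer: 1/6333 ≈ 0.00015790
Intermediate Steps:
A = 4 (A = -4 - 4*(-2) = -4 + 8 = 4)
D(R, l) = -2 + R (D(R, l) = (4 - 6) + R = -2 + R)
s(L) = 48 - 6*L (s(L) = 48 + 6*(L + L*(-2)) = 48 + 6*(L - 2*L) = 48 + 6*(-L) = 48 - 6*L)
1/(6213 + s(D(-10, -14))) = 1/(6213 + (48 - 6*(-2 - 10))) = 1/(6213 + (48 - 6*(-12))) = 1/(6213 + (48 + 72)) = 1/(6213 + 120) = 1/6333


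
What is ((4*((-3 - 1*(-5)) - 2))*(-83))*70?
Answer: 0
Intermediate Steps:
((4*((-3 - 1*(-5)) - 2))*(-83))*70 = ((4*((-3 + 5) - 2))*(-83))*70 = ((4*(2 - 2))*(-83))*70 = ((4*0)*(-83))*70 = (0*(-83))*70 = 0*70 = 0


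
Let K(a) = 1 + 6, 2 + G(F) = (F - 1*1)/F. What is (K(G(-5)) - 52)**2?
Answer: 2025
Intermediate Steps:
G(F) = -2 + (-1 + F)/F (G(F) = -2 + (F - 1*1)/F = -2 + (F - 1)/F = -2 + (-1 + F)/F)
K(a) = 7
(K(G(-5)) - 52)**2 = (7 - 52)**2 = (-45)**2 = 2025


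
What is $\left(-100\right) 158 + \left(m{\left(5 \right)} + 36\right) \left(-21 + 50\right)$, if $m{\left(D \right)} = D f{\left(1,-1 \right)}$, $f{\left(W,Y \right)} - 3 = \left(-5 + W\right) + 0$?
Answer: $-14901$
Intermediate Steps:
$f{\left(W,Y \right)} = -2 + W$ ($f{\left(W,Y \right)} = 3 + \left(\left(-5 + W\right) + 0\right) = 3 + \left(-5 + W\right) = -2 + W$)
$m{\left(D \right)} = - D$ ($m{\left(D \right)} = D \left(-2 + 1\right) = D \left(-1\right) = - D$)
$\left(-100\right) 158 + \left(m{\left(5 \right)} + 36\right) \left(-21 + 50\right) = \left(-100\right) 158 + \left(\left(-1\right) 5 + 36\right) \left(-21 + 50\right) = -15800 + \left(-5 + 36\right) 29 = -15800 + 31 \cdot 29 = -15800 + 899 = -14901$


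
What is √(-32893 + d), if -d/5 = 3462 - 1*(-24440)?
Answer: I*√172403 ≈ 415.21*I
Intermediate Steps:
d = -139510 (d = -5*(3462 - 1*(-24440)) = -5*(3462 + 24440) = -5*27902 = -139510)
√(-32893 + d) = √(-32893 - 139510) = √(-172403) = I*√172403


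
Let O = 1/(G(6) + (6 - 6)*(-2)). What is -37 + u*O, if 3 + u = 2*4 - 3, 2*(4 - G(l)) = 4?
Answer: -36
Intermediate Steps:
G(l) = 2 (G(l) = 4 - ½*4 = 4 - 2 = 2)
u = 2 (u = -3 + (2*4 - 3) = -3 + (8 - 3) = -3 + 5 = 2)
O = ½ (O = 1/(2 + (6 - 6)*(-2)) = 1/(2 + 0*(-2)) = 1/(2 + 0) = 1/2 = ½ ≈ 0.50000)
-37 + u*O = -37 + 2*(½) = -37 + 1 = -36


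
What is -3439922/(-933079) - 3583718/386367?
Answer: -2014819664348/360510933993 ≈ -5.5888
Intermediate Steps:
-3439922/(-933079) - 3583718/386367 = -3439922*(-1/933079) - 3583718*1/386367 = 3439922/933079 - 3583718/386367 = -2014819664348/360510933993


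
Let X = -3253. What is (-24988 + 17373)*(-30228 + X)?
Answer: 254957815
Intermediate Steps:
(-24988 + 17373)*(-30228 + X) = (-24988 + 17373)*(-30228 - 3253) = -7615*(-33481) = 254957815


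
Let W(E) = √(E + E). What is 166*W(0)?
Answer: 0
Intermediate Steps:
W(E) = √2*√E (W(E) = √(2*E) = √2*√E)
166*W(0) = 166*(√2*√0) = 166*(√2*0) = 166*0 = 0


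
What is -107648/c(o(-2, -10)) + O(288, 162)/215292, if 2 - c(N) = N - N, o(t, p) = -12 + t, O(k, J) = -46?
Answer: -5793938327/107646 ≈ -53824.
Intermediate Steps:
c(N) = 2 (c(N) = 2 - (N - N) = 2 - 1*0 = 2 + 0 = 2)
-107648/c(o(-2, -10)) + O(288, 162)/215292 = -107648/2 - 46/215292 = -107648*½ - 46*1/215292 = -53824 - 23/107646 = -5793938327/107646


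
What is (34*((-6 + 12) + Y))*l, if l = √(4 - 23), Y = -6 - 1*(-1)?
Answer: 34*I*√19 ≈ 148.2*I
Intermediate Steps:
Y = -5 (Y = -6 + 1 = -5)
l = I*√19 (l = √(-19) = I*√19 ≈ 4.3589*I)
(34*((-6 + 12) + Y))*l = (34*((-6 + 12) - 5))*(I*√19) = (34*(6 - 5))*(I*√19) = (34*1)*(I*√19) = 34*(I*√19) = 34*I*√19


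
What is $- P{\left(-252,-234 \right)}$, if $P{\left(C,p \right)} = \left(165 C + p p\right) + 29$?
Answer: $-13205$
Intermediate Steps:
$P{\left(C,p \right)} = 29 + p^{2} + 165 C$ ($P{\left(C,p \right)} = \left(165 C + p^{2}\right) + 29 = \left(p^{2} + 165 C\right) + 29 = 29 + p^{2} + 165 C$)
$- P{\left(-252,-234 \right)} = - (29 + \left(-234\right)^{2} + 165 \left(-252\right)) = - (29 + 54756 - 41580) = \left(-1\right) 13205 = -13205$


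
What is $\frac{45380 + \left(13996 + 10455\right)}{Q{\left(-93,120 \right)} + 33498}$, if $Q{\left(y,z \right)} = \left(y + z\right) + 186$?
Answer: $\frac{23277}{11237} \approx 2.0715$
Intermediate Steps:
$Q{\left(y,z \right)} = 186 + y + z$
$\frac{45380 + \left(13996 + 10455\right)}{Q{\left(-93,120 \right)} + 33498} = \frac{45380 + \left(13996 + 10455\right)}{\left(186 - 93 + 120\right) + 33498} = \frac{45380 + 24451}{213 + 33498} = \frac{69831}{33711} = 69831 \cdot \frac{1}{33711} = \frac{23277}{11237}$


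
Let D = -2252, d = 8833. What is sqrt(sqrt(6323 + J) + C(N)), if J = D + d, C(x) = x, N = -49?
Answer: sqrt(-49 + 2*sqrt(3226)) ≈ 8.0372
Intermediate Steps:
J = 6581 (J = -2252 + 8833 = 6581)
sqrt(sqrt(6323 + J) + C(N)) = sqrt(sqrt(6323 + 6581) - 49) = sqrt(sqrt(12904) - 49) = sqrt(2*sqrt(3226) - 49) = sqrt(-49 + 2*sqrt(3226))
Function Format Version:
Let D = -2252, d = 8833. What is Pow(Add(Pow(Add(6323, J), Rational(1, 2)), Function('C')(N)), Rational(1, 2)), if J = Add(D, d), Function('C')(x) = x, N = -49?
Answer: Pow(Add(-49, Mul(2, Pow(3226, Rational(1, 2)))), Rational(1, 2)) ≈ 8.0372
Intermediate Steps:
J = 6581 (J = Add(-2252, 8833) = 6581)
Pow(Add(Pow(Add(6323, J), Rational(1, 2)), Function('C')(N)), Rational(1, 2)) = Pow(Add(Pow(Add(6323, 6581), Rational(1, 2)), -49), Rational(1, 2)) = Pow(Add(Pow(12904, Rational(1, 2)), -49), Rational(1, 2)) = Pow(Add(Mul(2, Pow(3226, Rational(1, 2))), -49), Rational(1, 2)) = Pow(Add(-49, Mul(2, Pow(3226, Rational(1, 2)))), Rational(1, 2))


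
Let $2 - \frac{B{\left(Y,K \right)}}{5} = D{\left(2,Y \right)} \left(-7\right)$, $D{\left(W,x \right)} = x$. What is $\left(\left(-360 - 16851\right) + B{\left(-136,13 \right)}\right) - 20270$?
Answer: $-42231$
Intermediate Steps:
$B{\left(Y,K \right)} = 10 + 35 Y$ ($B{\left(Y,K \right)} = 10 - 5 Y \left(-7\right) = 10 - 5 \left(- 7 Y\right) = 10 + 35 Y$)
$\left(\left(-360 - 16851\right) + B{\left(-136,13 \right)}\right) - 20270 = \left(\left(-360 - 16851\right) + \left(10 + 35 \left(-136\right)\right)\right) - 20270 = \left(\left(-360 - 16851\right) + \left(10 - 4760\right)\right) - 20270 = \left(-17211 - 4750\right) - 20270 = -21961 - 20270 = -42231$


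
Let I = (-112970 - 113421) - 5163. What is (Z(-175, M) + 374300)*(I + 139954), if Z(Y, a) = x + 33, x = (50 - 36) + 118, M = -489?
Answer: -34300994000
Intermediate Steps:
x = 132 (x = 14 + 118 = 132)
Z(Y, a) = 165 (Z(Y, a) = 132 + 33 = 165)
I = -231554 (I = -226391 - 5163 = -231554)
(Z(-175, M) + 374300)*(I + 139954) = (165 + 374300)*(-231554 + 139954) = 374465*(-91600) = -34300994000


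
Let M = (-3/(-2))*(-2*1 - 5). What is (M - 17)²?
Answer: 3025/4 ≈ 756.25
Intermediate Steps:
M = -21/2 (M = (-3*(-½))*(-2 - 5) = (3/2)*(-7) = -21/2 ≈ -10.500)
(M - 17)² = (-21/2 - 17)² = (-55/2)² = 3025/4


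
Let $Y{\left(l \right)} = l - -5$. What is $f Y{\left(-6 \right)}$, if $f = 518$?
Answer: $-518$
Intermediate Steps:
$Y{\left(l \right)} = 5 + l$ ($Y{\left(l \right)} = l + 5 = 5 + l$)
$f Y{\left(-6 \right)} = 518 \left(5 - 6\right) = 518 \left(-1\right) = -518$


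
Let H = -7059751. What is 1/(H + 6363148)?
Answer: -1/696603 ≈ -1.4355e-6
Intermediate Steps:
1/(H + 6363148) = 1/(-7059751 + 6363148) = 1/(-696603) = -1/696603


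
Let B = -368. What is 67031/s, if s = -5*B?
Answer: 67031/1840 ≈ 36.430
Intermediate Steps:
s = 1840 (s = -5*(-368) = 1840)
67031/s = 67031/1840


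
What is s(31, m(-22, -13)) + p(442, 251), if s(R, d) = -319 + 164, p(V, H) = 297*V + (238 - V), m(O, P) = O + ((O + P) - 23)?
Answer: 130915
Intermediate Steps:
m(O, P) = -23 + P + 2*O (m(O, P) = O + (-23 + O + P) = -23 + P + 2*O)
p(V, H) = 238 + 296*V
s(R, d) = -155
s(31, m(-22, -13)) + p(442, 251) = -155 + (238 + 296*442) = -155 + (238 + 130832) = -155 + 131070 = 130915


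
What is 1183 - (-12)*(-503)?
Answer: -4853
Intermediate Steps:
1183 - (-12)*(-503) = 1183 - 12*503 = 1183 - 6036 = -4853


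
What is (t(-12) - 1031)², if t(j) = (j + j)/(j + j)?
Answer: 1060900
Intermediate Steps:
t(j) = 1 (t(j) = (2*j)/((2*j)) = (2*j)*(1/(2*j)) = 1)
(t(-12) - 1031)² = (1 - 1031)² = (-1030)² = 1060900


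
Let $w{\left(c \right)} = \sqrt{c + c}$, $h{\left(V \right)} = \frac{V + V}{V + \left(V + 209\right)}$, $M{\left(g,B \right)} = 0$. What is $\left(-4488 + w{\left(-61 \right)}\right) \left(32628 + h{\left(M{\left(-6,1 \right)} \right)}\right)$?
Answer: $-146434464 + 32628 i \sqrt{122} \approx -1.4643 \cdot 10^{8} + 3.6039 \cdot 10^{5} i$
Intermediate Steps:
$h{\left(V \right)} = \frac{2 V}{209 + 2 V}$ ($h{\left(V \right)} = \frac{2 V}{V + \left(209 + V\right)} = \frac{2 V}{209 + 2 V}$)
$w{\left(c \right)} = \sqrt{2} \sqrt{c}$ ($w{\left(c \right)} = \sqrt{2 c} = \sqrt{2} \sqrt{c}$)
$\left(-4488 + w{\left(-61 \right)}\right) \left(32628 + h{\left(M{\left(-6,1 \right)} \right)}\right) = \left(-4488 + \sqrt{2} \sqrt{-61}\right) \left(32628 + 2 \cdot 0 \frac{1}{209 + 2 \cdot 0}\right) = \left(-4488 + \sqrt{2} i \sqrt{61}\right) \left(32628 + 2 \cdot 0 \frac{1}{209 + 0}\right) = \left(-4488 + i \sqrt{122}\right) \left(32628 + 2 \cdot 0 \cdot \frac{1}{209}\right) = \left(-4488 + i \sqrt{122}\right) \left(32628 + 0\right) = \left(-4488 + i \sqrt{122}\right) 32628 = -146434464 + 32628 i \sqrt{122}$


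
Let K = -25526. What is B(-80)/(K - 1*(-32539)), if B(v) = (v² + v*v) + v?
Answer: 12720/7013 ≈ 1.8138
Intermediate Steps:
B(v) = v + 2*v² (B(v) = (v² + v²) + v = 2*v² + v = v + 2*v²)
B(-80)/(K - 1*(-32539)) = (-80*(1 + 2*(-80)))/(-25526 - 1*(-32539)) = (-80*(1 - 160))/(-25526 + 32539) = -80*(-159)/7013 = 12720*(1/7013) = 12720/7013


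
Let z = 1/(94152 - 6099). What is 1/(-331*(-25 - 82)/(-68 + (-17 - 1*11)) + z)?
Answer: -2817696/1039524335 ≈ -0.0027106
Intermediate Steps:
z = 1/88053 ≈ 1.1357e-5
1/(-331*(-25 - 82)/(-68 + (-17 - 1*11)) + z) = 1/(-331*(-25 - 82)/(-68 + (-17 - 1*11)) + 1/88053) = 1/(-(-35417)/(-68 + (-17 - 11)) + 1/88053) = 1/(-(-35417)/(-68 - 28) + 1/88053) = 1/(-(-35417)/(-96) + 1/88053) = 1/(-(-35417)*(-1)/96 + 1/88053) = 1/(-331*107/96 + 1/88053) = 1/(-35417/96 + 1/88053) = 1/(-1039524335/2817696) = -2817696/1039524335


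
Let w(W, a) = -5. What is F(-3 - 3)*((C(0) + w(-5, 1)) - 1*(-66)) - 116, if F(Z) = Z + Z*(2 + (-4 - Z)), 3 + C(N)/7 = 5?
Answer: -2366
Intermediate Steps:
C(N) = 14 (C(N) = -21 + 7*5 = -21 + 35 = 14)
F(Z) = Z + Z*(-2 - Z)
F(-3 - 3)*((C(0) + w(-5, 1)) - 1*(-66)) - 116 = (-(-3 - 3)*(1 + (-3 - 3)))*((14 - 5) - 1*(-66)) - 116 = (-1*(-6)*(1 - 6))*(9 + 66) - 116 = -1*(-6)*(-5)*75 - 116 = -30*75 - 116 = -2250 - 116 = -2366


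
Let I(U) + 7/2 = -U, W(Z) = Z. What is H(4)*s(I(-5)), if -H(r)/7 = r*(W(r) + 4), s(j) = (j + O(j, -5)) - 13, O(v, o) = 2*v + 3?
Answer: 1232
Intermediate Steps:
O(v, o) = 3 + 2*v
I(U) = -7/2 - U
s(j) = -10 + 3*j (s(j) = (j + (3 + 2*j)) - 13 = (3 + 3*j) - 13 = -10 + 3*j)
H(r) = -7*r*(4 + r) (H(r) = -7*r*(r + 4) = -7*r*(4 + r))
H(4)*s(I(-5)) = (-7*4*(4 + 4))*(-10 + 3*(-7/2 - 1*(-5))) = (-7*4*8)*(-10 + 3*(-7/2 + 5)) = -224*(-10 + 3*(3/2)) = -224*(-10 + 9/2) = -224*(-11/2) = 1232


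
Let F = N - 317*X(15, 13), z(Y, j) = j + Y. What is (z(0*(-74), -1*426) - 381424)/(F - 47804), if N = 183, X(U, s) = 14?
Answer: 54550/7437 ≈ 7.3349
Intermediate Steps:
z(Y, j) = Y + j
F = -4255 (F = 183 - 317*14 = 183 - 4438 = -4255)
(z(0*(-74), -1*426) - 381424)/(F - 47804) = ((0*(-74) - 1*426) - 381424)/(-4255 - 47804) = ((0 - 426) - 381424)/(-52059) = (-426 - 381424)*(-1/52059) = -381850*(-1/52059) = 54550/7437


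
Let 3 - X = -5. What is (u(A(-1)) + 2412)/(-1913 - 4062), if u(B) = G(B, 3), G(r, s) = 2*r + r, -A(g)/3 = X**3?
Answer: 2196/5975 ≈ 0.36753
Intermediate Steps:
X = 8 (X = 3 - 1*(-5) = 3 + 5 = 8)
A(g) = -1536 (A(g) = -3*8**3 = -3*512 = -1536)
G(r, s) = 3*r
u(B) = 3*B
(u(A(-1)) + 2412)/(-1913 - 4062) = (3*(-1536) + 2412)/(-1913 - 4062) = (-4608 + 2412)/(-5975) = -2196*(-1/5975) = 2196/5975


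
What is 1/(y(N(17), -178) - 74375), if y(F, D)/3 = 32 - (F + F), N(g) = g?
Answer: -1/74381 ≈ -1.3444e-5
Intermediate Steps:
y(F, D) = 96 - 6*F (y(F, D) = 3*(32 - (F + F)) = 3*(32 - 2*F) = 96 - 6*F)
1/(y(N(17), -178) - 74375) = 1/((96 - 6*17) - 74375) = 1/((96 - 102) - 74375) = 1/(-6 - 74375) = 1/(-74381) = -1/74381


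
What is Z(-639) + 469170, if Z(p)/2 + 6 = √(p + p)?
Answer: 469158 + 6*I*√142 ≈ 4.6916e+5 + 71.498*I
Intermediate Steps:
Z(p) = -12 + 2*√2*√p (Z(p) = -12 + 2*√(p + p) = -12 + 2*√(2*p) = -12 + 2*(√2*√p) = -12 + 2*√2*√p)
Z(-639) + 469170 = (-12 + 2*√2*√(-639)) + 469170 = (-12 + 2*√2*(3*I*√71)) + 469170 = (-12 + 6*I*√142) + 469170 = 469158 + 6*I*√142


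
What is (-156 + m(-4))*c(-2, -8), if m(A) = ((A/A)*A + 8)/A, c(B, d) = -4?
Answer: 628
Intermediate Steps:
m(A) = (8 + A)/A (m(A) = (1*A + 8)/A = (A + 8)/A = (8 + A)/A)
(-156 + m(-4))*c(-2, -8) = (-156 + (8 - 4)/(-4))*(-4) = (-156 - ¼*4)*(-4) = (-156 - 1)*(-4) = -157*(-4) = 628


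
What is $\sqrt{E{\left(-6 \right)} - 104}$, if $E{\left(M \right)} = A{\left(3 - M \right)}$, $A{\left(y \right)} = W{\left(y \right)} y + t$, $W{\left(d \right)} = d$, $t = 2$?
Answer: $i \sqrt{21} \approx 4.5826 i$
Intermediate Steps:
$A{\left(y \right)} = 2 + y^{2}$ ($A{\left(y \right)} = y y + 2 = y^{2} + 2 = 2 + y^{2}$)
$E{\left(M \right)} = 2 + \left(3 - M\right)^{2}$
$\sqrt{E{\left(-6 \right)} - 104} = \sqrt{\left(2 + \left(-3 - 6\right)^{2}\right) - 104} = \sqrt{\left(2 + \left(-9\right)^{2}\right) - 104} = \sqrt{\left(2 + 81\right) - 104} = \sqrt{83 - 104} = \sqrt{-21} = i \sqrt{21}$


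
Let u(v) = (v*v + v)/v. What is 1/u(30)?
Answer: 1/31 ≈ 0.032258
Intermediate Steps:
u(v) = (v + v**2)/v (u(v) = (v**2 + v)/v = (v + v**2)/v)
1/u(30) = 1/(1 + 30) = 1/31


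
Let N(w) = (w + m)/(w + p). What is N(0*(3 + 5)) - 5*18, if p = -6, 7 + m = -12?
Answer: -521/6 ≈ -86.833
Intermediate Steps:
m = -19 (m = -7 - 12 = -19)
N(w) = (-19 + w)/(-6 + w) (N(w) = (w - 19)/(w - 6) = (-19 + w)/(-6 + w))
N(0*(3 + 5)) - 5*18 = (-19 + 0*(3 + 5))/(-6 + 0*(3 + 5)) - 5*18 = (-19 + 0*8)/(-6 + 0*8) - 90 = (-19 + 0)/(-6 + 0) - 90 = -19/(-6) - 90 = -⅙*(-19) - 90 = 19/6 - 90 = -521/6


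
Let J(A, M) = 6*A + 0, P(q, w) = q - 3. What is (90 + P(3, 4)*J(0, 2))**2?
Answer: 8100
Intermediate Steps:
P(q, w) = -3 + q
J(A, M) = 6*A
(90 + P(3, 4)*J(0, 2))**2 = (90 + (-3 + 3)*(6*0))**2 = (90 + 0*0)**2 = (90 + 0)**2 = 90**2 = 8100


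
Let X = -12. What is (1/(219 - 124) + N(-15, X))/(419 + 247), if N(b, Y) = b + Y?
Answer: -1282/31635 ≈ -0.040525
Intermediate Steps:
N(b, Y) = Y + b
(1/(219 - 124) + N(-15, X))/(419 + 247) = (1/(219 - 124) + (-12 - 15))/(419 + 247) = (1/95 - 27)/666 = (1/95 - 27)*(1/666) = -2564/95*1/666 = -1282/31635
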